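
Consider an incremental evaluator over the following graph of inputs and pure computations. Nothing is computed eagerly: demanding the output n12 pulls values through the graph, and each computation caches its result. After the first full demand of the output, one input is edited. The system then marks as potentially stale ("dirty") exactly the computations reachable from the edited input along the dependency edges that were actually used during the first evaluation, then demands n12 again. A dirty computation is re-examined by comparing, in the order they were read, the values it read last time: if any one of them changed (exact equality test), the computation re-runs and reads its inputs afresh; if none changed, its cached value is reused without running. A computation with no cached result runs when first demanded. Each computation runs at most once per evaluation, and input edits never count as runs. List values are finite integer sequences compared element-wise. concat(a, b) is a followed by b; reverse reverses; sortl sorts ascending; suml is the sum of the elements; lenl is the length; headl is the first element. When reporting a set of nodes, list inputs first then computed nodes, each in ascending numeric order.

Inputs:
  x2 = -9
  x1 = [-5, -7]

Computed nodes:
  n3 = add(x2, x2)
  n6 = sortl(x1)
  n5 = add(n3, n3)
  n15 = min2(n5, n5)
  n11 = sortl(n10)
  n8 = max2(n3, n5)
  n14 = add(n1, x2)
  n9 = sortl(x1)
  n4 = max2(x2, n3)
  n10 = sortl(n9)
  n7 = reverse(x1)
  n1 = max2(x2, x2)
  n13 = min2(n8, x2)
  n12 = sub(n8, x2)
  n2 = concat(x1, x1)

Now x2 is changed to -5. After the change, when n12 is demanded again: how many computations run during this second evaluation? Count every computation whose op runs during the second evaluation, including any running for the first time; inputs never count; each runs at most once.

Initial pass — values computed on the first demand:
  n3 = add(-9, -9) = -18
  n5 = add(-18, -18) = -36
  n8 = max2(-18, -36) = -18
  n12 = sub(-18, -9) = -9

Second demand — change propagation:
  n3: re-runs because x2 -9->-5; x2 -9->-5; new result -10.
  n5: re-runs because n3 -18->-10; n3 -18->-10; new result -20.
  n8: re-runs because n3 -18->-10; n5 -36->-20; new result -10.
  n12: re-runs because n8 -18->-10; x2 -9->-5; new result -5.

Run set: n3, n5, n8, n12 (4 run).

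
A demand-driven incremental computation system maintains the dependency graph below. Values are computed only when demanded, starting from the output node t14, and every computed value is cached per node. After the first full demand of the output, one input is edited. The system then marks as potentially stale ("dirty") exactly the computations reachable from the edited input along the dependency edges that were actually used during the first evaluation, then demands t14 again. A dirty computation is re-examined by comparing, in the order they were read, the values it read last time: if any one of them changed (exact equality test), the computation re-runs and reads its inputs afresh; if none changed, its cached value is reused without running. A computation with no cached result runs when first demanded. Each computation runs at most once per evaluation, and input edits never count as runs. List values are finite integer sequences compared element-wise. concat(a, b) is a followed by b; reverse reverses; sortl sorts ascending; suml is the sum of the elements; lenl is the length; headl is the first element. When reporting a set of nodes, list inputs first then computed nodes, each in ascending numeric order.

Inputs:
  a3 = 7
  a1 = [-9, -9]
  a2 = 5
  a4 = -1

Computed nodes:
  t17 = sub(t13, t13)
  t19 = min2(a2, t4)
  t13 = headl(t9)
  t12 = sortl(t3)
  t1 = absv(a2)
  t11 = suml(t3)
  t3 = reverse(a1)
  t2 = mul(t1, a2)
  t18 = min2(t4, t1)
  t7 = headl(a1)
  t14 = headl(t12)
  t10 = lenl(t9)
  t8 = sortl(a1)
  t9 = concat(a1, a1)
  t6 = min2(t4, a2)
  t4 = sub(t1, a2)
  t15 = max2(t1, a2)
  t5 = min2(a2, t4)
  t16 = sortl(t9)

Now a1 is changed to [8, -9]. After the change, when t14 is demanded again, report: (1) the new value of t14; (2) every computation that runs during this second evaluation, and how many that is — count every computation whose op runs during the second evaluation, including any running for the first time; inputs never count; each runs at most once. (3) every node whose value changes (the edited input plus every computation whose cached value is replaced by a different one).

New value of t14: -9.
Computations that run: t3, t12, t14 — 3 in total.
Values that change: a1, t3, t12.

First evaluation (everything demanded from the output):
  t3 = reverse([-9, -9]) = [-9, -9]
  t12 = sortl([-9, -9]) = [-9, -9]
  t14 = headl([-9, -9]) = -9

Propagation after the edit:
  t3: runs — a1 [-9, -9]->[8, -9]; result [-9, 8].
  t12: runs — t3 [-9, -9]->[-9, 8]; result [-9, 8].
  t14: runs — t12 [-9, -9]->[-9, 8]; result -9 (same value as before).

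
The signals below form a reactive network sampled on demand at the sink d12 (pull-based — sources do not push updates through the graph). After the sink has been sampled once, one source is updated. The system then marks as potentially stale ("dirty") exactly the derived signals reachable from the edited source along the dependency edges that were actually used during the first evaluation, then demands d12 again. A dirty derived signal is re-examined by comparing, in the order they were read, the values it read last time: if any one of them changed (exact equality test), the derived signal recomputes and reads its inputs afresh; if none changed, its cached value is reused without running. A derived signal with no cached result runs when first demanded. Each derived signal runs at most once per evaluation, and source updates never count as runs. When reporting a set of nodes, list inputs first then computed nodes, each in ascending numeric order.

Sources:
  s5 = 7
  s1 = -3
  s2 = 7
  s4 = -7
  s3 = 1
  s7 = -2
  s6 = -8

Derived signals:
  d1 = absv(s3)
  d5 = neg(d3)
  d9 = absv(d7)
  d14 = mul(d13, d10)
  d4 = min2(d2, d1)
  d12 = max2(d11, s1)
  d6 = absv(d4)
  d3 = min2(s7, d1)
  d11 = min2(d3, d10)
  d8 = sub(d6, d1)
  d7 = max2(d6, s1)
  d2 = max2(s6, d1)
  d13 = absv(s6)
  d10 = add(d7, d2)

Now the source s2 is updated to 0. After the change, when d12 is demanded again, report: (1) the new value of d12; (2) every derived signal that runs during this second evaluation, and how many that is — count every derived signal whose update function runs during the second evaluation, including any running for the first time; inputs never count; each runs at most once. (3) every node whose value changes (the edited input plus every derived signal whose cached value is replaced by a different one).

Initial pass — values computed on the first demand:
  d1 = absv(1) = 1
  d2 = max2(-8, 1) = 1
  d3 = min2(-2, 1) = -2
  d4 = min2(1, 1) = 1
  d6 = absv(1) = 1
  d7 = max2(1, -3) = 1
  d10 = add(1, 1) = 2
  d11 = min2(-2, 2) = -2
  d12 = max2(-2, -3) = -2

Second demand — change propagation:
  no demanded computation ever read s2, so the edit dirties nothing and nothing runs.

The important point: nothing the output needs ever reads s2, so the edit is invisible to it.

d12 now evaluates to -2.
Run set: none (0 run).
Changed values: s2.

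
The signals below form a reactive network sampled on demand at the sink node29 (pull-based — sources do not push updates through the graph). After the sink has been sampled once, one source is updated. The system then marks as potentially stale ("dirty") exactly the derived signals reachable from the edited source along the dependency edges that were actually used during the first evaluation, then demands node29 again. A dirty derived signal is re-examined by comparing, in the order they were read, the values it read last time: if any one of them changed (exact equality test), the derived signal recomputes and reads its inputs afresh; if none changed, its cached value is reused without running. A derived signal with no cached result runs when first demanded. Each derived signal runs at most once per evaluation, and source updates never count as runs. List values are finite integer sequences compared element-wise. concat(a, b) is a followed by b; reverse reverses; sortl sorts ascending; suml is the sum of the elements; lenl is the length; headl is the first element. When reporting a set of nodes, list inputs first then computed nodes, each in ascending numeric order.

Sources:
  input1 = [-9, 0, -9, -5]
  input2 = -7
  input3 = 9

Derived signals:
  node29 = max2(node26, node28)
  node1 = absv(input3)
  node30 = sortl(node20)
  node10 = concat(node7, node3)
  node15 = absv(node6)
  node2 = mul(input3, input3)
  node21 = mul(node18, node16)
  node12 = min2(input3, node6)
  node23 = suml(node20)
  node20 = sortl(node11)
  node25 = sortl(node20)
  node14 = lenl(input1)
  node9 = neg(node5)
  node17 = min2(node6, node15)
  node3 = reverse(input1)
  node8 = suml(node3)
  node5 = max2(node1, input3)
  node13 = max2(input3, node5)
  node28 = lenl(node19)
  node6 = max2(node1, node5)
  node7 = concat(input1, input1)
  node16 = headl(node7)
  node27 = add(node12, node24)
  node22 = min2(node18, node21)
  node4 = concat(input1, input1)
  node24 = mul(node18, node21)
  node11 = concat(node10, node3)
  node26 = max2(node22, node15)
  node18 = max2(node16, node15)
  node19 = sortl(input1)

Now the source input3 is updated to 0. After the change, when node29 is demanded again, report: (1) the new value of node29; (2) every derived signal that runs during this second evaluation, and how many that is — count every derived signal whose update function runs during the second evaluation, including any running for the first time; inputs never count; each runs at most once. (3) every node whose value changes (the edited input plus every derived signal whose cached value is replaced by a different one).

Initial pass — values computed on the first demand:
  node1 = absv(9) = 9
  node5 = max2(9, 9) = 9
  node6 = max2(9, 9) = 9
  node7 = concat([-9, 0, -9, -5], [-9, 0, -9, -5]) = [-9, 0, -9, -5, -9, 0, -9, -5]
  node15 = absv(9) = 9
  node16 = headl([-9, 0, -9, -5, -9, 0, -9, -5]) = -9
  node18 = max2(-9, 9) = 9
  node19 = sortl([-9, 0, -9, -5]) = [-9, -9, -5, 0]
  node21 = mul(9, -9) = -81
  node22 = min2(9, -81) = -81
  node26 = max2(-81, 9) = 9
  node28 = lenl([-9, -9, -5, 0]) = 4
  node29 = max2(9, 4) = 9

Second demand — change propagation:
  node1: re-runs because input3 9->0; new result 0.
  node5: re-runs because node1 9->0; input3 9->0; new result 0.
  node6: re-runs because node1 9->0; node5 9->0; new result 0.
  node15: re-runs because node6 9->0; new result 0.
  node18: re-runs because node15 9->0; new result 0.
  node21: re-runs because node18 9->0; new result 0.
  node22: re-runs because node18 9->0; node21 -81->0; new result 0.
  node26: re-runs because node22 -81->0; node15 9->0; new result 0.
  node29: re-runs because node26 9->0; new result 4.

node29 now evaluates to 4.
Run set: node1, node5, node6, node15, node18, node21, node22, node26, node29 (9 run).
Changed values: input3, node1, node5, node6, node15, node18, node21, node22, node26, node29.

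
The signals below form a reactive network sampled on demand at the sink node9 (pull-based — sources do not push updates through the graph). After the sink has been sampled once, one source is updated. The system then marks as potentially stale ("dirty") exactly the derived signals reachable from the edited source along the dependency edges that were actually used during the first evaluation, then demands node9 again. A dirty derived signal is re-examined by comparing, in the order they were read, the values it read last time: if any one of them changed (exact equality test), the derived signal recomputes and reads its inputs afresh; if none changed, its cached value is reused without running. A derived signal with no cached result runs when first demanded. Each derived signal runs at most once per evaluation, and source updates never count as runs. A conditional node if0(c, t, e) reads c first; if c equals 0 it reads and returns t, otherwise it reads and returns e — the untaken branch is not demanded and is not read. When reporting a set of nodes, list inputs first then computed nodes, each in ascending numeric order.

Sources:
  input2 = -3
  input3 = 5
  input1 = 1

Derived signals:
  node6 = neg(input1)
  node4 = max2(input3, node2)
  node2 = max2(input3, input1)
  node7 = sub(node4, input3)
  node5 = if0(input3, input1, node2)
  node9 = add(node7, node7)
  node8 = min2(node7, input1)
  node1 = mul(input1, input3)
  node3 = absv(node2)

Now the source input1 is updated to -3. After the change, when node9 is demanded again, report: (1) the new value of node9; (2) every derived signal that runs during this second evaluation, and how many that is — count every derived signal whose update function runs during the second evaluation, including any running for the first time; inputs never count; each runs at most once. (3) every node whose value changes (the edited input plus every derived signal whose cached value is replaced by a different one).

node9 now evaluates to 0.
Run set: node2 (1 run).
Changed values: input1.
The important point: node2 recomputes to an identical value, and the output ends up unchanged.

Initial pass — values computed on the first demand:
  node2 = max2(5, 1) = 5
  node4 = max2(5, 5) = 5
  node7 = sub(5, 5) = 0
  node9 = add(0, 0) = 0

Second demand — change propagation:
  node2: re-runs because input1 1->-3; new result 5 (unchanged).
  node4: re-examined; everything it read last time is the same (input3 unchanged, node2 unchanged) — cache 5 kept, no run.
  node7: re-examined; everything it read last time is the same (node4 unchanged, input3 unchanged) — cache 0 kept, no run.
  node9: re-examined; everything it read last time is the same (node7 unchanged, node7 unchanged) — cache 0 kept, no run.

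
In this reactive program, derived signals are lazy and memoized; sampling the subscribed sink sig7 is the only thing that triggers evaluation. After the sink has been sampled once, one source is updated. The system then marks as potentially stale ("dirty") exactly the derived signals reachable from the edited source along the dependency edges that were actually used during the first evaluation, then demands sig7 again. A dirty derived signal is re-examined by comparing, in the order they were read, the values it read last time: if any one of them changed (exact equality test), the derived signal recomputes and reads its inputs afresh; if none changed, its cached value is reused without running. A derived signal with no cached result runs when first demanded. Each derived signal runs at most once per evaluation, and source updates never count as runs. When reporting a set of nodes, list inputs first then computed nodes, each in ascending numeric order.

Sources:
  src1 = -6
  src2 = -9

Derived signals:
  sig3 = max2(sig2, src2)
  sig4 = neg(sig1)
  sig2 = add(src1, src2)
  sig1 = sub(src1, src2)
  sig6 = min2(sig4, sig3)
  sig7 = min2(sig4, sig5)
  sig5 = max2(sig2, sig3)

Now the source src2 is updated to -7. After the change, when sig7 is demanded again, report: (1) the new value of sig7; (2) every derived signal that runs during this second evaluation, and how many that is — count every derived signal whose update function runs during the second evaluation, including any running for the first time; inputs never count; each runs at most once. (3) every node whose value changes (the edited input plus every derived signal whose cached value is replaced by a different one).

First demand of the output computes:
  sig1 = sub(-6, -9) = 3
  sig2 = add(-6, -9) = -15
  sig3 = max2(-15, -9) = -9
  sig4 = neg(3) = -3
  sig5 = max2(-15, -9) = -9
  sig7 = min2(-3, -9) = -9

After the edit, cleaning proceeds:
  sig1: a read changed (src2 -9->-7) — executes, giving 1.
  sig2: a read changed (src2 -9->-7) — executes, giving -13.
  sig3: a read changed (sig2 -15->-13; src2 -9->-7) — executes, giving -7.
  sig4: a read changed (sig1 3->1) — executes, giving -1.
  sig5: a read changed (sig2 -15->-13; sig3 -9->-7) — executes, giving -7.
  sig7: a read changed (sig4 -3->-1; sig5 -9->-7) — executes, giving -7.

Demanding sig7 again yields -7.
6 derived signals run: sig1, sig2, sig3, sig4, sig5, sig7.
The nodes whose values change: src2, sig1, sig2, sig3, sig4, sig5, sig7.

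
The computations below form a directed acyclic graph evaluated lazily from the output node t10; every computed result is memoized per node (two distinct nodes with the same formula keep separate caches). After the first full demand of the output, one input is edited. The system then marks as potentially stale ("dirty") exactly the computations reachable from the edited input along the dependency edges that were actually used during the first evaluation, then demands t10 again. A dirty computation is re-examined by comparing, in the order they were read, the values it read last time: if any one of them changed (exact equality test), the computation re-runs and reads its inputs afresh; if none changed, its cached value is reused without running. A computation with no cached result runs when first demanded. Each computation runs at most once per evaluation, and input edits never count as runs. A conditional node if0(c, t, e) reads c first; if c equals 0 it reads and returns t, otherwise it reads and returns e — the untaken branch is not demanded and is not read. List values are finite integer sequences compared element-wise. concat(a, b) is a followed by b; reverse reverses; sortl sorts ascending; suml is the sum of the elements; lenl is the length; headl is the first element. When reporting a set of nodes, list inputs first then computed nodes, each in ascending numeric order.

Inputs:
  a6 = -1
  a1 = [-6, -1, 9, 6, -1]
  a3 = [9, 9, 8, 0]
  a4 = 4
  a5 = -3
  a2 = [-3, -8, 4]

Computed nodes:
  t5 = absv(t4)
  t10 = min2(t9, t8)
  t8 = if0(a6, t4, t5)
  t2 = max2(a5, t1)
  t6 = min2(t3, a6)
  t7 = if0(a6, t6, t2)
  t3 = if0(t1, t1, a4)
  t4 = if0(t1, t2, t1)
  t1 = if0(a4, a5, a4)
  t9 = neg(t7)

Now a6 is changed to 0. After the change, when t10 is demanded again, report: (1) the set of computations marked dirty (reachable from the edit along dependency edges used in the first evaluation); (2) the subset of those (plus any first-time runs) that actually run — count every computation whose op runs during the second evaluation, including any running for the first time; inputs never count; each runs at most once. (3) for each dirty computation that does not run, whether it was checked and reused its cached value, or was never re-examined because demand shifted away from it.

The edit dirties: t7, t8, t9, t10.
6 computations run: t3, t6, t7, t8, t9, t10.
No dirty computation escaped a run.
Note the branch switch — t3, t6 had no cache and run now for the first time.

First demand of the output computes:
  t1 = if0(a4=4 -> else branch a4) = 4
  t2 = max2(-3, 4) = 4
  t4 = if0(t1=4 -> else branch t1) = 4
  t5 = absv(4) = 4
  t7 = if0(a6=-1 -> else branch t2) = 4
  t8 = if0(a6=-1 -> else branch t5) = 4
  t9 = neg(4) = -4
  t10 = min2(-4, 4) = -4

After the edit, cleaning proceeds:
  t3: had never run; runs now, result 4.
  t6: had never run; runs now, result 0.
  t7: a read changed (a6 -1->0) — executes, giving 0.
  t8: a read changed (a6 -1->0) — executes, giving 4 — identical to its old value.
  t9: a read changed (t7 4->0) — executes, giving 0.
  t10: a read changed (t9 -4->0) — executes, giving 0.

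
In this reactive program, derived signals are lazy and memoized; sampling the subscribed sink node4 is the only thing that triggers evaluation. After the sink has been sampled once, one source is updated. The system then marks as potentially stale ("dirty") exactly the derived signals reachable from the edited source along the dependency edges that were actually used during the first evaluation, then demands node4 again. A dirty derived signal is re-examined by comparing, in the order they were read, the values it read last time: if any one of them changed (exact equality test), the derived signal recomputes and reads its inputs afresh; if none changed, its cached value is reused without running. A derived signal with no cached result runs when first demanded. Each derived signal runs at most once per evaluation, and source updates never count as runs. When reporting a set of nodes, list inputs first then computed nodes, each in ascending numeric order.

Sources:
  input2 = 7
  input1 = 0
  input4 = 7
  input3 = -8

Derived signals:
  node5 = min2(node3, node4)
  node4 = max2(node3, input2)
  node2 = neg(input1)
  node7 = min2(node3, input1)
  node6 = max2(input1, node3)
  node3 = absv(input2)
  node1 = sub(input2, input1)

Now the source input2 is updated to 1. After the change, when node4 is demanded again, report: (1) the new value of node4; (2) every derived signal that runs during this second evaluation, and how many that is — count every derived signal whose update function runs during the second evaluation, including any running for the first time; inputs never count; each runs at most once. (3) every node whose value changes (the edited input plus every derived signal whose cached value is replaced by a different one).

Demanding node4 again yields 1.
2 derived signals run: node3, node4.
The nodes whose values change: input2, node3, node4.

First demand of the output computes:
  node3 = absv(7) = 7
  node4 = max2(7, 7) = 7

After the edit, cleaning proceeds:
  node3: a read changed (input2 7->1) — executes, giving 1.
  node4: a read changed (node3 7->1; input2 7->1) — executes, giving 1.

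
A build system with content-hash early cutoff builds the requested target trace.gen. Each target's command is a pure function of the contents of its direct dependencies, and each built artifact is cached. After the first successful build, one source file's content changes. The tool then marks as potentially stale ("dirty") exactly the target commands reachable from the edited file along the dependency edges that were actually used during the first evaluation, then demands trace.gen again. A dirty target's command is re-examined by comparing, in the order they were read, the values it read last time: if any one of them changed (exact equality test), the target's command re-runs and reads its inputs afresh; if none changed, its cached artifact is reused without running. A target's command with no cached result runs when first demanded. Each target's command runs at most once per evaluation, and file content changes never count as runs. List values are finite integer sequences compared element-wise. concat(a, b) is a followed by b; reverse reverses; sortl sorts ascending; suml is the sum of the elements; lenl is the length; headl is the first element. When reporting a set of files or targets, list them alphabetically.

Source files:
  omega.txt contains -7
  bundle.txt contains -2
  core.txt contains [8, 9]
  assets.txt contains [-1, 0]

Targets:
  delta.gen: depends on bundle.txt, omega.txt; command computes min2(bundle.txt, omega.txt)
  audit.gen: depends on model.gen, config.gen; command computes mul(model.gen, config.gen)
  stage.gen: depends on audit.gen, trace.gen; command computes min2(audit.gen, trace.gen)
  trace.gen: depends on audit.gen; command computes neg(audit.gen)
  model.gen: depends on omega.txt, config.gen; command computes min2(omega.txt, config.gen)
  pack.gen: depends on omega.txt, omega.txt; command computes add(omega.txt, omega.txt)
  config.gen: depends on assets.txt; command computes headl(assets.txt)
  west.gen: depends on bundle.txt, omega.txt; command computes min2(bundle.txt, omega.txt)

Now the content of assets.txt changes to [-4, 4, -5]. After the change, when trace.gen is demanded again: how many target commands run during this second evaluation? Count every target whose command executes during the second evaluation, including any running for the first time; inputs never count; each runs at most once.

Target commands that run: audit.gen, config.gen, model.gen, trace.gen — 4 in total.

First evaluation (everything demanded from the output):
  config.gen = headl([-1, 0]) = -1
  model.gen = min2(-7, -1) = -7
  audit.gen = mul(-7, -1) = 7
  trace.gen = neg(7) = -7

Propagation after the edit:
  config.gen: runs — assets.txt [-1, 0]->[-4, 4, -5]; result -4.
  model.gen: runs — config.gen -1->-4; result -7 (same value as before).
  audit.gen: runs — config.gen -1->-4; result 28.
  trace.gen: runs — audit.gen 7->28; result -28.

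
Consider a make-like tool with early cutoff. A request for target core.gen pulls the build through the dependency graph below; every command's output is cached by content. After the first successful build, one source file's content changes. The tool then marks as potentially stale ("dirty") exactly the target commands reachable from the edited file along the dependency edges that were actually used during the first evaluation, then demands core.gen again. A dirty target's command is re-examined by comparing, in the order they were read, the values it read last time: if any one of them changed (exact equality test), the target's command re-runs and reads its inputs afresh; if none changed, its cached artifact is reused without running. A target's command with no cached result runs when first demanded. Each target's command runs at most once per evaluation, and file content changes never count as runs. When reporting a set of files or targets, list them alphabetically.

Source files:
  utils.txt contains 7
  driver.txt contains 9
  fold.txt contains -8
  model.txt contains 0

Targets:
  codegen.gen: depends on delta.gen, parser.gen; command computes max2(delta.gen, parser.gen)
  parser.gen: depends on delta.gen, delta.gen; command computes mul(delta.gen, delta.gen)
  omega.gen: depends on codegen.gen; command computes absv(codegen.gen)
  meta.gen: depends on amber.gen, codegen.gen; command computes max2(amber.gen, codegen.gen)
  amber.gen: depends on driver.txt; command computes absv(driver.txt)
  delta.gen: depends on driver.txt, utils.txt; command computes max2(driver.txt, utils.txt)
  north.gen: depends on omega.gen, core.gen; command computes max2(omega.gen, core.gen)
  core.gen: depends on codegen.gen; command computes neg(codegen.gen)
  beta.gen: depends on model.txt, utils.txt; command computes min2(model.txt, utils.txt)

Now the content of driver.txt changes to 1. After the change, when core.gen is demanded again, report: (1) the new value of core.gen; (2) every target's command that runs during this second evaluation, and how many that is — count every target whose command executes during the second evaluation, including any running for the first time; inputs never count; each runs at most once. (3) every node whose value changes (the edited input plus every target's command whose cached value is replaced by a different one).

First demand of the output computes:
  delta.gen = max2(9, 7) = 9
  parser.gen = mul(9, 9) = 81
  codegen.gen = max2(9, 81) = 81
  core.gen = neg(81) = -81

After the edit, cleaning proceeds:
  delta.gen: a read changed (driver.txt 9->1) — executes, giving 7.
  parser.gen: a read changed (delta.gen 9->7; delta.gen 9->7) — executes, giving 49.
  codegen.gen: a read changed (delta.gen 9->7; parser.gen 81->49) — executes, giving 49.
  core.gen: a read changed (codegen.gen 81->49) — executes, giving -49.

Demanding core.gen again yields -49.
4 target commands run: codegen.gen, core.gen, delta.gen, parser.gen.
The nodes whose values change: codegen.gen, core.gen, delta.gen, driver.txt, parser.gen.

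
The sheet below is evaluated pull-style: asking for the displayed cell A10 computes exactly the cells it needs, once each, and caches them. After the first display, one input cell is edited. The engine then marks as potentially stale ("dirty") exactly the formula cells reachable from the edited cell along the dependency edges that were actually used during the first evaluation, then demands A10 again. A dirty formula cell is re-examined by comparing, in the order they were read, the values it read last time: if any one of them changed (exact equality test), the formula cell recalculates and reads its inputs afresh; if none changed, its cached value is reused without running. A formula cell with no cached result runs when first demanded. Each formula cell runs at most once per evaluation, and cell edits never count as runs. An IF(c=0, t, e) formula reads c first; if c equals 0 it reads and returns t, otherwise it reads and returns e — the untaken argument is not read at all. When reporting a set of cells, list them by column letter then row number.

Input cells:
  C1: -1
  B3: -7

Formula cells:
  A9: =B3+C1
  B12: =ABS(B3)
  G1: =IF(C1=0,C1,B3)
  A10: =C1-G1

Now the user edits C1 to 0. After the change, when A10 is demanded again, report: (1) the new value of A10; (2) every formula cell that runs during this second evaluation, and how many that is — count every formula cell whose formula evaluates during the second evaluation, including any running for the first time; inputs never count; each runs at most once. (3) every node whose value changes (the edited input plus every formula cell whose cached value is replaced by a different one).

First demand of the output computes:
  G1 = IF(C1=0: C1=-1 -> else branch B3) = -7
  A10 = -1 - -7 = 6

After the edit, cleaning proceeds:
  G1: a read changed (C1 -1->0) — executes, giving 0.
  A10: a read changed (C1 -1->0; G1 -7->0) — executes, giving 0.

Demanding A10 again yields 0.
2 formula cells run: A10, G1.
The nodes whose values change: A10, C1, G1.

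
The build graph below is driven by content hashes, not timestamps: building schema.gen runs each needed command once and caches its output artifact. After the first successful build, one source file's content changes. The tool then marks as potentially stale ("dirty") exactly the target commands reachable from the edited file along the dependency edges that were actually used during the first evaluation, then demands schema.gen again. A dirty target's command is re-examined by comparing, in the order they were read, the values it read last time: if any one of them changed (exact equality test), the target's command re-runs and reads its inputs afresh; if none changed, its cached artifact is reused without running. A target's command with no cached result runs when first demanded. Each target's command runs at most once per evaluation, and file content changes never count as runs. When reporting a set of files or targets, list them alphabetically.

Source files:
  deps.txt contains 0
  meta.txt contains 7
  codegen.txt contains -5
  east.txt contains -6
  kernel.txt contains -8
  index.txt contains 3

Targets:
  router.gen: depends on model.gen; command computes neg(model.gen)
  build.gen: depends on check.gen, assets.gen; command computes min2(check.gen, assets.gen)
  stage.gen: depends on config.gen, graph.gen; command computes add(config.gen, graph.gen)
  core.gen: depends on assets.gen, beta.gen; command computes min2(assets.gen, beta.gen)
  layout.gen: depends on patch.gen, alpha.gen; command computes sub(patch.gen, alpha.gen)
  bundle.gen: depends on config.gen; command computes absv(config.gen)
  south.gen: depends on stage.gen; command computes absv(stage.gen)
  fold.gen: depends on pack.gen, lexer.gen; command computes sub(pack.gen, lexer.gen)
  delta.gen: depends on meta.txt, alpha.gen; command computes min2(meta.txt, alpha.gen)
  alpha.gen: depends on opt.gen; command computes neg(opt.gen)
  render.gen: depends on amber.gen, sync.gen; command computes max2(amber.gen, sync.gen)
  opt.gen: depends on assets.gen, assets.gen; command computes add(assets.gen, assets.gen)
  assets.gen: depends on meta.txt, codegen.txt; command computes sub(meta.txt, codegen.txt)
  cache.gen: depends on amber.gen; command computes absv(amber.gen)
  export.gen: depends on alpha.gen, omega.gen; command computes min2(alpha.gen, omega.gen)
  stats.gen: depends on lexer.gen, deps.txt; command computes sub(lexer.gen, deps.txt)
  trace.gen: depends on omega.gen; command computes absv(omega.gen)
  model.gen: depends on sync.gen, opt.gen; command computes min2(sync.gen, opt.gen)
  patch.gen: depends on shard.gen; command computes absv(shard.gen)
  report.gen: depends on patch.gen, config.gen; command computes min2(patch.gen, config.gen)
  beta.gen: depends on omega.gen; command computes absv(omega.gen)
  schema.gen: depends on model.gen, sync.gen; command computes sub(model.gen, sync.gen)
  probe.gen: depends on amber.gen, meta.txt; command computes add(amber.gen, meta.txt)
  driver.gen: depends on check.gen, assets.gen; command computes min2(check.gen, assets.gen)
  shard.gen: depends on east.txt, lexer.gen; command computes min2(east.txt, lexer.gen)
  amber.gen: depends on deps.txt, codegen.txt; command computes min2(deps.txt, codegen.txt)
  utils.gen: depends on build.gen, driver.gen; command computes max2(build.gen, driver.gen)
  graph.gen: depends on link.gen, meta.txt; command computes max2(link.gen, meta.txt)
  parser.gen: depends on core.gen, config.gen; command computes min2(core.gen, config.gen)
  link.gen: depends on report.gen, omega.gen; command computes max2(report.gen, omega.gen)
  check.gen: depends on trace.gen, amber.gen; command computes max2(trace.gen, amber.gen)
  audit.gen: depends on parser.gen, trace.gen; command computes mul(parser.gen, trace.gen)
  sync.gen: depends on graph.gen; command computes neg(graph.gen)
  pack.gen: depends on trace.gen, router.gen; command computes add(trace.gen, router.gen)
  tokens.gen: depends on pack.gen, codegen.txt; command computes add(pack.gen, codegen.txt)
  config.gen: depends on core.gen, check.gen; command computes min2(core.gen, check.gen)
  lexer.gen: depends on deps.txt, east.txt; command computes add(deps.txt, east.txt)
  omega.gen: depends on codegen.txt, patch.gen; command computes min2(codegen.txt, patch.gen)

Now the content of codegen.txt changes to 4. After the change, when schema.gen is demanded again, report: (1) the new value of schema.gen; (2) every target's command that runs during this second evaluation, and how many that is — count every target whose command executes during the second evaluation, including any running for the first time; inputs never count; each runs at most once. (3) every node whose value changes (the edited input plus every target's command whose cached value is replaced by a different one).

schema.gen now evaluates to 0.
Run set: amber.gen, assets.gen, beta.gen, check.gen, config.gen, core.gen, graph.gen, link.gen, model.gen, omega.gen, opt.gen, report.gen, trace.gen (13 run).
Changed values: amber.gen, assets.gen, beta.gen, check.gen, codegen.txt, config.gen, core.gen, link.gen, omega.gen, opt.gen, report.gen, trace.gen.
The important point: at sync.gen every value read last time is unchanged, so the dirty flag clears without a run.

Initial pass — values computed on the first demand:
  amber.gen = min2(0, -5) = -5
  assets.gen = sub(7, -5) = 12
  lexer.gen = add(0, -6) = -6
  opt.gen = add(12, 12) = 24
  shard.gen = min2(-6, -6) = -6
  patch.gen = absv(-6) = 6
  omega.gen = min2(-5, 6) = -5
  beta.gen = absv(-5) = 5
  core.gen = min2(12, 5) = 5
  trace.gen = absv(-5) = 5
  check.gen = max2(5, -5) = 5
  config.gen = min2(5, 5) = 5
  report.gen = min2(6, 5) = 5
  link.gen = max2(5, -5) = 5
  graph.gen = max2(5, 7) = 7
  sync.gen = neg(7) = -7
  model.gen = min2(-7, 24) = -7
  schema.gen = sub(-7, -7) = 0

Second demand — change propagation:
  amber.gen: re-runs because codegen.txt -5->4; new result 0.
  assets.gen: re-runs because codegen.txt -5->4; new result 3.
  omega.gen: re-runs because codegen.txt -5->4; new result 4.
  beta.gen: re-runs because omega.gen -5->4; new result 4.
  core.gen: re-runs because assets.gen 12->3; beta.gen 5->4; new result 3.
  opt.gen: re-runs because assets.gen 12->3; assets.gen 12->3; new result 6.
  trace.gen: re-runs because omega.gen -5->4; new result 4.
  check.gen: re-runs because trace.gen 5->4; amber.gen -5->0; new result 4.
  config.gen: re-runs because core.gen 5->3; check.gen 5->4; new result 3.
  report.gen: re-runs because config.gen 5->3; new result 3.
  link.gen: re-runs because report.gen 5->3; omega.gen -5->4; new result 4.
  graph.gen: re-runs because link.gen 5->4; new result 7 (unchanged).
  sync.gen: re-examined; everything it read last time is the same (graph.gen unchanged) — cache -7 kept, no run.
  model.gen: re-runs because opt.gen 24->6; new result -7 (unchanged).
  schema.gen: re-examined; everything it read last time is the same (model.gen unchanged, sync.gen unchanged) — cache 0 kept, no run.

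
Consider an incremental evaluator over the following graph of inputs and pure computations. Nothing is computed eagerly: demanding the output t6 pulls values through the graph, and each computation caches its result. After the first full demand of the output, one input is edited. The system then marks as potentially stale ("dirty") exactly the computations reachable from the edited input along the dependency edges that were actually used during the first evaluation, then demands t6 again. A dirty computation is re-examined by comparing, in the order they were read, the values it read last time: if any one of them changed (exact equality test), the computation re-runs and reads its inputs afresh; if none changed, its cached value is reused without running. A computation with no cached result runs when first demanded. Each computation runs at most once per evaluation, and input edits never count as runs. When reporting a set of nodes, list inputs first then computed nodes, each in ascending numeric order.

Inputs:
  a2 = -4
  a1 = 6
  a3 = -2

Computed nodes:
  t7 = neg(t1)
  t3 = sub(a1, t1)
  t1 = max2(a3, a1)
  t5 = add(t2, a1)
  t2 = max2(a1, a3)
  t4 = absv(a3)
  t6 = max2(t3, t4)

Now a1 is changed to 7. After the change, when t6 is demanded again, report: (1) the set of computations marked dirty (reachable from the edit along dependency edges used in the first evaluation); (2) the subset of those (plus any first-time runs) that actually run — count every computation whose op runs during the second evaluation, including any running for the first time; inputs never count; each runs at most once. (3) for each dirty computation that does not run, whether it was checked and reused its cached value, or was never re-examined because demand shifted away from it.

Initial pass — values computed on the first demand:
  t1 = max2(-2, 6) = 6
  t3 = sub(6, 6) = 0
  t4 = absv(-2) = 2
  t6 = max2(0, 2) = 2

Second demand — change propagation:
  t1: re-runs because a1 6->7; new result 7.
  t3: re-runs because a1 6->7; t1 6->7; new result 0 (unchanged).
  t6: re-examined; everything it read last time is the same (t3 unchanged, t4 unchanged) — cache 2 kept, no run.

The important point: t3 recomputes to an identical value, and the output ends up unchanged.

Dirty set: t1, t3, t6.
Run set: t1, t3 (2 run).
Re-examined without running (cache reused): t6.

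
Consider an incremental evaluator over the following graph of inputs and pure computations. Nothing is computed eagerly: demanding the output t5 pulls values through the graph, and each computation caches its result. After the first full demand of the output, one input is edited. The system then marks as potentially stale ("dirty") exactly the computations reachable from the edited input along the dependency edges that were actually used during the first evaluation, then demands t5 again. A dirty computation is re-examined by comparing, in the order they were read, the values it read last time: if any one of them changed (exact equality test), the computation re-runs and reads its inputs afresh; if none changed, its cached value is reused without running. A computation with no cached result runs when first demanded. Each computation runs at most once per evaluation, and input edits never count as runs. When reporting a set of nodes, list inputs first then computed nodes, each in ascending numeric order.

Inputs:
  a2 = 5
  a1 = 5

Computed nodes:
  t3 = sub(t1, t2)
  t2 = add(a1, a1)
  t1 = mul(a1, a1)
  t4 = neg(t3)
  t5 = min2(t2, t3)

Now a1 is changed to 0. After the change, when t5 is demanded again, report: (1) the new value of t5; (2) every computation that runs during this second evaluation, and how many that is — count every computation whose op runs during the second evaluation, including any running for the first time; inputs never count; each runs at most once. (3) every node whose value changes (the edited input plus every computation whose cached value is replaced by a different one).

Initial pass — values computed on the first demand:
  t1 = mul(5, 5) = 25
  t2 = add(5, 5) = 10
  t3 = sub(25, 10) = 15
  t5 = min2(10, 15) = 10

Second demand — change propagation:
  t1: re-runs because a1 5->0; a1 5->0; new result 0.
  t2: re-runs because a1 5->0; a1 5->0; new result 0.
  t3: re-runs because t1 25->0; t2 10->0; new result 0.
  t5: re-runs because t2 10->0; t3 15->0; new result 0.

t5 now evaluates to 0.
Run set: t1, t2, t3, t5 (4 run).
Changed values: a1, t1, t2, t3, t5.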